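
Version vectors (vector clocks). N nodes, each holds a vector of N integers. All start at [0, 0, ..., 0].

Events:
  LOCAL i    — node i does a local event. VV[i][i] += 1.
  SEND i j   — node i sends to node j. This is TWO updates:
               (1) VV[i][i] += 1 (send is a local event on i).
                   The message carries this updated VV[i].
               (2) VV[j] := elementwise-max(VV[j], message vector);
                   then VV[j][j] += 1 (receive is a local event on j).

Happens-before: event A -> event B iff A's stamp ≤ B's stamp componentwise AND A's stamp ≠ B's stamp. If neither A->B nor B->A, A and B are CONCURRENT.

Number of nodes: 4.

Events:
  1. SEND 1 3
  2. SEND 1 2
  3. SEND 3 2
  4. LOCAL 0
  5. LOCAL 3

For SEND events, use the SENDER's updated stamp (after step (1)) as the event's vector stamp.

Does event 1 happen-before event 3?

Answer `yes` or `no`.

Initial: VV[0]=[0, 0, 0, 0]
Initial: VV[1]=[0, 0, 0, 0]
Initial: VV[2]=[0, 0, 0, 0]
Initial: VV[3]=[0, 0, 0, 0]
Event 1: SEND 1->3: VV[1][1]++ -> VV[1]=[0, 1, 0, 0], msg_vec=[0, 1, 0, 0]; VV[3]=max(VV[3],msg_vec) then VV[3][3]++ -> VV[3]=[0, 1, 0, 1]
Event 2: SEND 1->2: VV[1][1]++ -> VV[1]=[0, 2, 0, 0], msg_vec=[0, 2, 0, 0]; VV[2]=max(VV[2],msg_vec) then VV[2][2]++ -> VV[2]=[0, 2, 1, 0]
Event 3: SEND 3->2: VV[3][3]++ -> VV[3]=[0, 1, 0, 2], msg_vec=[0, 1, 0, 2]; VV[2]=max(VV[2],msg_vec) then VV[2][2]++ -> VV[2]=[0, 2, 2, 2]
Event 4: LOCAL 0: VV[0][0]++ -> VV[0]=[1, 0, 0, 0]
Event 5: LOCAL 3: VV[3][3]++ -> VV[3]=[0, 1, 0, 3]
Event 1 stamp: [0, 1, 0, 0]
Event 3 stamp: [0, 1, 0, 2]
[0, 1, 0, 0] <= [0, 1, 0, 2]? True. Equal? False. Happens-before: True

Answer: yes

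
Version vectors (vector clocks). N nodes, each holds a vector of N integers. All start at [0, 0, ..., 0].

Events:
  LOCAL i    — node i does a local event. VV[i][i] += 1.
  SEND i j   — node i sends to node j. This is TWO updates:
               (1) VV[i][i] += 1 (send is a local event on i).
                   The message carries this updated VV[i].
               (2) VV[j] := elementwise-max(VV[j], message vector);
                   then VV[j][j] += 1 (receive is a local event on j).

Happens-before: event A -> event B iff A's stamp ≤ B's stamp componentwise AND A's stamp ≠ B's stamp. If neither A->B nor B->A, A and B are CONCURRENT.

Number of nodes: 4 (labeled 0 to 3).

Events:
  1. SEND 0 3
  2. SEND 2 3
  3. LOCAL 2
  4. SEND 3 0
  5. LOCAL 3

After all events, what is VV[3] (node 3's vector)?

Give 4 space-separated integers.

Initial: VV[0]=[0, 0, 0, 0]
Initial: VV[1]=[0, 0, 0, 0]
Initial: VV[2]=[0, 0, 0, 0]
Initial: VV[3]=[0, 0, 0, 0]
Event 1: SEND 0->3: VV[0][0]++ -> VV[0]=[1, 0, 0, 0], msg_vec=[1, 0, 0, 0]; VV[3]=max(VV[3],msg_vec) then VV[3][3]++ -> VV[3]=[1, 0, 0, 1]
Event 2: SEND 2->3: VV[2][2]++ -> VV[2]=[0, 0, 1, 0], msg_vec=[0, 0, 1, 0]; VV[3]=max(VV[3],msg_vec) then VV[3][3]++ -> VV[3]=[1, 0, 1, 2]
Event 3: LOCAL 2: VV[2][2]++ -> VV[2]=[0, 0, 2, 0]
Event 4: SEND 3->0: VV[3][3]++ -> VV[3]=[1, 0, 1, 3], msg_vec=[1, 0, 1, 3]; VV[0]=max(VV[0],msg_vec) then VV[0][0]++ -> VV[0]=[2, 0, 1, 3]
Event 5: LOCAL 3: VV[3][3]++ -> VV[3]=[1, 0, 1, 4]
Final vectors: VV[0]=[2, 0, 1, 3]; VV[1]=[0, 0, 0, 0]; VV[2]=[0, 0, 2, 0]; VV[3]=[1, 0, 1, 4]

Answer: 1 0 1 4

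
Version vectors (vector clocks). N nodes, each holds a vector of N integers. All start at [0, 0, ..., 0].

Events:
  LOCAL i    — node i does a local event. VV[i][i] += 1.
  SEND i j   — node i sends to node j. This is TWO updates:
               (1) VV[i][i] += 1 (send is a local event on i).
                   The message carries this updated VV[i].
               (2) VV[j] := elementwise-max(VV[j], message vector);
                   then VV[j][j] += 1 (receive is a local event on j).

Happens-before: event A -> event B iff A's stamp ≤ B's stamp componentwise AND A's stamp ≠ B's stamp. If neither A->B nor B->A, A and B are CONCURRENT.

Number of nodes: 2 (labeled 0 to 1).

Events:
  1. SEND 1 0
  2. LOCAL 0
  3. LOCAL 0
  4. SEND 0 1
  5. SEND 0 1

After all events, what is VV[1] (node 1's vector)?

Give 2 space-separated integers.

Answer: 5 3

Derivation:
Initial: VV[0]=[0, 0]
Initial: VV[1]=[0, 0]
Event 1: SEND 1->0: VV[1][1]++ -> VV[1]=[0, 1], msg_vec=[0, 1]; VV[0]=max(VV[0],msg_vec) then VV[0][0]++ -> VV[0]=[1, 1]
Event 2: LOCAL 0: VV[0][0]++ -> VV[0]=[2, 1]
Event 3: LOCAL 0: VV[0][0]++ -> VV[0]=[3, 1]
Event 4: SEND 0->1: VV[0][0]++ -> VV[0]=[4, 1], msg_vec=[4, 1]; VV[1]=max(VV[1],msg_vec) then VV[1][1]++ -> VV[1]=[4, 2]
Event 5: SEND 0->1: VV[0][0]++ -> VV[0]=[5, 1], msg_vec=[5, 1]; VV[1]=max(VV[1],msg_vec) then VV[1][1]++ -> VV[1]=[5, 3]
Final vectors: VV[0]=[5, 1]; VV[1]=[5, 3]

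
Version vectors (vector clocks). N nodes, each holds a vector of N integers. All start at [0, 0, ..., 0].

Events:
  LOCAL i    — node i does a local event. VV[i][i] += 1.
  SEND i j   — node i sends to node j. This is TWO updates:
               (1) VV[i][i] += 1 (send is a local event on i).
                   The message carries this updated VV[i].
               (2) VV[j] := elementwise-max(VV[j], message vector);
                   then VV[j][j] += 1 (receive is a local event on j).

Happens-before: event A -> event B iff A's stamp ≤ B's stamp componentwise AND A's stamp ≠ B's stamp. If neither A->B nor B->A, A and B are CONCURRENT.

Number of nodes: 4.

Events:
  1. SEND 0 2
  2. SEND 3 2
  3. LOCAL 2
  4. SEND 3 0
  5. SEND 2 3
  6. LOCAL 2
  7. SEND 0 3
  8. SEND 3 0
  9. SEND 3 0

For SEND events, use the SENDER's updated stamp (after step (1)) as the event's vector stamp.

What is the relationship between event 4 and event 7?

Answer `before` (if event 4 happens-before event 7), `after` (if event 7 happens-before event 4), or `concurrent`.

Answer: before

Derivation:
Initial: VV[0]=[0, 0, 0, 0]
Initial: VV[1]=[0, 0, 0, 0]
Initial: VV[2]=[0, 0, 0, 0]
Initial: VV[3]=[0, 0, 0, 0]
Event 1: SEND 0->2: VV[0][0]++ -> VV[0]=[1, 0, 0, 0], msg_vec=[1, 0, 0, 0]; VV[2]=max(VV[2],msg_vec) then VV[2][2]++ -> VV[2]=[1, 0, 1, 0]
Event 2: SEND 3->2: VV[3][3]++ -> VV[3]=[0, 0, 0, 1], msg_vec=[0, 0, 0, 1]; VV[2]=max(VV[2],msg_vec) then VV[2][2]++ -> VV[2]=[1, 0, 2, 1]
Event 3: LOCAL 2: VV[2][2]++ -> VV[2]=[1, 0, 3, 1]
Event 4: SEND 3->0: VV[3][3]++ -> VV[3]=[0, 0, 0, 2], msg_vec=[0, 0, 0, 2]; VV[0]=max(VV[0],msg_vec) then VV[0][0]++ -> VV[0]=[2, 0, 0, 2]
Event 5: SEND 2->3: VV[2][2]++ -> VV[2]=[1, 0, 4, 1], msg_vec=[1, 0, 4, 1]; VV[3]=max(VV[3],msg_vec) then VV[3][3]++ -> VV[3]=[1, 0, 4, 3]
Event 6: LOCAL 2: VV[2][2]++ -> VV[2]=[1, 0, 5, 1]
Event 7: SEND 0->3: VV[0][0]++ -> VV[0]=[3, 0, 0, 2], msg_vec=[3, 0, 0, 2]; VV[3]=max(VV[3],msg_vec) then VV[3][3]++ -> VV[3]=[3, 0, 4, 4]
Event 8: SEND 3->0: VV[3][3]++ -> VV[3]=[3, 0, 4, 5], msg_vec=[3, 0, 4, 5]; VV[0]=max(VV[0],msg_vec) then VV[0][0]++ -> VV[0]=[4, 0, 4, 5]
Event 9: SEND 3->0: VV[3][3]++ -> VV[3]=[3, 0, 4, 6], msg_vec=[3, 0, 4, 6]; VV[0]=max(VV[0],msg_vec) then VV[0][0]++ -> VV[0]=[5, 0, 4, 6]
Event 4 stamp: [0, 0, 0, 2]
Event 7 stamp: [3, 0, 0, 2]
[0, 0, 0, 2] <= [3, 0, 0, 2]? True
[3, 0, 0, 2] <= [0, 0, 0, 2]? False
Relation: before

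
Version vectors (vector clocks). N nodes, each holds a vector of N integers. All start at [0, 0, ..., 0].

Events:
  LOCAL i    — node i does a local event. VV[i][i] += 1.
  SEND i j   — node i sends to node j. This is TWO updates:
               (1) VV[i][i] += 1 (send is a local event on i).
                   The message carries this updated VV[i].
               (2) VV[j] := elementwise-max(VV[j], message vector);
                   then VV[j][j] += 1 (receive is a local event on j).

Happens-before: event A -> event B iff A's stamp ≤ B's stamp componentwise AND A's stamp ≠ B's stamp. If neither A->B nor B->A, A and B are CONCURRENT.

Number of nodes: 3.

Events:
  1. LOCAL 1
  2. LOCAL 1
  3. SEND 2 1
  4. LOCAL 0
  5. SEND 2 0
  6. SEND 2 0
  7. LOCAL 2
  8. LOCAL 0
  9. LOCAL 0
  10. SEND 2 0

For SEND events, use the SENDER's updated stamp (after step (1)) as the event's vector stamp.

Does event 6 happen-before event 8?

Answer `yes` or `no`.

Answer: yes

Derivation:
Initial: VV[0]=[0, 0, 0]
Initial: VV[1]=[0, 0, 0]
Initial: VV[2]=[0, 0, 0]
Event 1: LOCAL 1: VV[1][1]++ -> VV[1]=[0, 1, 0]
Event 2: LOCAL 1: VV[1][1]++ -> VV[1]=[0, 2, 0]
Event 3: SEND 2->1: VV[2][2]++ -> VV[2]=[0, 0, 1], msg_vec=[0, 0, 1]; VV[1]=max(VV[1],msg_vec) then VV[1][1]++ -> VV[1]=[0, 3, 1]
Event 4: LOCAL 0: VV[0][0]++ -> VV[0]=[1, 0, 0]
Event 5: SEND 2->0: VV[2][2]++ -> VV[2]=[0, 0, 2], msg_vec=[0, 0, 2]; VV[0]=max(VV[0],msg_vec) then VV[0][0]++ -> VV[0]=[2, 0, 2]
Event 6: SEND 2->0: VV[2][2]++ -> VV[2]=[0, 0, 3], msg_vec=[0, 0, 3]; VV[0]=max(VV[0],msg_vec) then VV[0][0]++ -> VV[0]=[3, 0, 3]
Event 7: LOCAL 2: VV[2][2]++ -> VV[2]=[0, 0, 4]
Event 8: LOCAL 0: VV[0][0]++ -> VV[0]=[4, 0, 3]
Event 9: LOCAL 0: VV[0][0]++ -> VV[0]=[5, 0, 3]
Event 10: SEND 2->0: VV[2][2]++ -> VV[2]=[0, 0, 5], msg_vec=[0, 0, 5]; VV[0]=max(VV[0],msg_vec) then VV[0][0]++ -> VV[0]=[6, 0, 5]
Event 6 stamp: [0, 0, 3]
Event 8 stamp: [4, 0, 3]
[0, 0, 3] <= [4, 0, 3]? True. Equal? False. Happens-before: True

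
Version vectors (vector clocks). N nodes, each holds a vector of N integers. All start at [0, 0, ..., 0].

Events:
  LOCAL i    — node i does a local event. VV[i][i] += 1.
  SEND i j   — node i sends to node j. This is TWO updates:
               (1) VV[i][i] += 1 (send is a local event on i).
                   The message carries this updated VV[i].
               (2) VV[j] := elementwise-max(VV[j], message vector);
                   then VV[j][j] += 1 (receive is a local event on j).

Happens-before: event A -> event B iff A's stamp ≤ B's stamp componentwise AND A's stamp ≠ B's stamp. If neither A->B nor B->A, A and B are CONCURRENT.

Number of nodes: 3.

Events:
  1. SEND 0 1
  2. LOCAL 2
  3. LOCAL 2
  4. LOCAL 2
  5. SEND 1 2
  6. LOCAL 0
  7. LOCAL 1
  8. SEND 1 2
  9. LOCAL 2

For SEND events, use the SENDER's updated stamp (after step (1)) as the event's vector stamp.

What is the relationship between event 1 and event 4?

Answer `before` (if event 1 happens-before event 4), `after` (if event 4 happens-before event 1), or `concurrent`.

Answer: concurrent

Derivation:
Initial: VV[0]=[0, 0, 0]
Initial: VV[1]=[0, 0, 0]
Initial: VV[2]=[0, 0, 0]
Event 1: SEND 0->1: VV[0][0]++ -> VV[0]=[1, 0, 0], msg_vec=[1, 0, 0]; VV[1]=max(VV[1],msg_vec) then VV[1][1]++ -> VV[1]=[1, 1, 0]
Event 2: LOCAL 2: VV[2][2]++ -> VV[2]=[0, 0, 1]
Event 3: LOCAL 2: VV[2][2]++ -> VV[2]=[0, 0, 2]
Event 4: LOCAL 2: VV[2][2]++ -> VV[2]=[0, 0, 3]
Event 5: SEND 1->2: VV[1][1]++ -> VV[1]=[1, 2, 0], msg_vec=[1, 2, 0]; VV[2]=max(VV[2],msg_vec) then VV[2][2]++ -> VV[2]=[1, 2, 4]
Event 6: LOCAL 0: VV[0][0]++ -> VV[0]=[2, 0, 0]
Event 7: LOCAL 1: VV[1][1]++ -> VV[1]=[1, 3, 0]
Event 8: SEND 1->2: VV[1][1]++ -> VV[1]=[1, 4, 0], msg_vec=[1, 4, 0]; VV[2]=max(VV[2],msg_vec) then VV[2][2]++ -> VV[2]=[1, 4, 5]
Event 9: LOCAL 2: VV[2][2]++ -> VV[2]=[1, 4, 6]
Event 1 stamp: [1, 0, 0]
Event 4 stamp: [0, 0, 3]
[1, 0, 0] <= [0, 0, 3]? False
[0, 0, 3] <= [1, 0, 0]? False
Relation: concurrent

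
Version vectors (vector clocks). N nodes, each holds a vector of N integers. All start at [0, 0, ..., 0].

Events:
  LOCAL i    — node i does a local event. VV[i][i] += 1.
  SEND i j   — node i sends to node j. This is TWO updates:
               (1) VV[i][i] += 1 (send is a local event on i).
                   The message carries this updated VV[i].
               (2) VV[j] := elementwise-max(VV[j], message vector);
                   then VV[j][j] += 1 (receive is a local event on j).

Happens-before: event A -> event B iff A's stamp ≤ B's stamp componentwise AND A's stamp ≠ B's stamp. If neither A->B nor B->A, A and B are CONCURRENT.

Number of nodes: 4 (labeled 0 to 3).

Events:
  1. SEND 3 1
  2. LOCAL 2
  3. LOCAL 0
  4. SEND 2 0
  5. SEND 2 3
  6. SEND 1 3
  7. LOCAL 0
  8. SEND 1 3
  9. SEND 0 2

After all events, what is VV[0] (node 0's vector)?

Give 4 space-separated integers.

Initial: VV[0]=[0, 0, 0, 0]
Initial: VV[1]=[0, 0, 0, 0]
Initial: VV[2]=[0, 0, 0, 0]
Initial: VV[3]=[0, 0, 0, 0]
Event 1: SEND 3->1: VV[3][3]++ -> VV[3]=[0, 0, 0, 1], msg_vec=[0, 0, 0, 1]; VV[1]=max(VV[1],msg_vec) then VV[1][1]++ -> VV[1]=[0, 1, 0, 1]
Event 2: LOCAL 2: VV[2][2]++ -> VV[2]=[0, 0, 1, 0]
Event 3: LOCAL 0: VV[0][0]++ -> VV[0]=[1, 0, 0, 0]
Event 4: SEND 2->0: VV[2][2]++ -> VV[2]=[0, 0, 2, 0], msg_vec=[0, 0, 2, 0]; VV[0]=max(VV[0],msg_vec) then VV[0][0]++ -> VV[0]=[2, 0, 2, 0]
Event 5: SEND 2->3: VV[2][2]++ -> VV[2]=[0, 0, 3, 0], msg_vec=[0, 0, 3, 0]; VV[3]=max(VV[3],msg_vec) then VV[3][3]++ -> VV[3]=[0, 0, 3, 2]
Event 6: SEND 1->3: VV[1][1]++ -> VV[1]=[0, 2, 0, 1], msg_vec=[0, 2, 0, 1]; VV[3]=max(VV[3],msg_vec) then VV[3][3]++ -> VV[3]=[0, 2, 3, 3]
Event 7: LOCAL 0: VV[0][0]++ -> VV[0]=[3, 0, 2, 0]
Event 8: SEND 1->3: VV[1][1]++ -> VV[1]=[0, 3, 0, 1], msg_vec=[0, 3, 0, 1]; VV[3]=max(VV[3],msg_vec) then VV[3][3]++ -> VV[3]=[0, 3, 3, 4]
Event 9: SEND 0->2: VV[0][0]++ -> VV[0]=[4, 0, 2, 0], msg_vec=[4, 0, 2, 0]; VV[2]=max(VV[2],msg_vec) then VV[2][2]++ -> VV[2]=[4, 0, 4, 0]
Final vectors: VV[0]=[4, 0, 2, 0]; VV[1]=[0, 3, 0, 1]; VV[2]=[4, 0, 4, 0]; VV[3]=[0, 3, 3, 4]

Answer: 4 0 2 0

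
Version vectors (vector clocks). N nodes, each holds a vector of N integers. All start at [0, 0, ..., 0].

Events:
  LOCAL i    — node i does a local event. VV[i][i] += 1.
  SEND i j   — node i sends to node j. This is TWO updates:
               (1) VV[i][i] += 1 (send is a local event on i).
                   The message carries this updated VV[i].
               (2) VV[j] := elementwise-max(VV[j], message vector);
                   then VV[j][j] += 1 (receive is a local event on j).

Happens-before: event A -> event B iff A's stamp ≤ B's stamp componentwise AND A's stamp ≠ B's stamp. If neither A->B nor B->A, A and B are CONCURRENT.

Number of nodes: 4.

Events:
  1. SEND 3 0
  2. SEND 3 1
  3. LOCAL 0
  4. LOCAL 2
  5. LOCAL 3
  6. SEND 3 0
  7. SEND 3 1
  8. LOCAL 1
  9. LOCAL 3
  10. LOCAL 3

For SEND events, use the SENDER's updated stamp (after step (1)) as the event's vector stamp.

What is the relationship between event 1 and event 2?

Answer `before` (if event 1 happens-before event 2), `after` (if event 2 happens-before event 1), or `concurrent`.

Initial: VV[0]=[0, 0, 0, 0]
Initial: VV[1]=[0, 0, 0, 0]
Initial: VV[2]=[0, 0, 0, 0]
Initial: VV[3]=[0, 0, 0, 0]
Event 1: SEND 3->0: VV[3][3]++ -> VV[3]=[0, 0, 0, 1], msg_vec=[0, 0, 0, 1]; VV[0]=max(VV[0],msg_vec) then VV[0][0]++ -> VV[0]=[1, 0, 0, 1]
Event 2: SEND 3->1: VV[3][3]++ -> VV[3]=[0, 0, 0, 2], msg_vec=[0, 0, 0, 2]; VV[1]=max(VV[1],msg_vec) then VV[1][1]++ -> VV[1]=[0, 1, 0, 2]
Event 3: LOCAL 0: VV[0][0]++ -> VV[0]=[2, 0, 0, 1]
Event 4: LOCAL 2: VV[2][2]++ -> VV[2]=[0, 0, 1, 0]
Event 5: LOCAL 3: VV[3][3]++ -> VV[3]=[0, 0, 0, 3]
Event 6: SEND 3->0: VV[3][3]++ -> VV[3]=[0, 0, 0, 4], msg_vec=[0, 0, 0, 4]; VV[0]=max(VV[0],msg_vec) then VV[0][0]++ -> VV[0]=[3, 0, 0, 4]
Event 7: SEND 3->1: VV[3][3]++ -> VV[3]=[0, 0, 0, 5], msg_vec=[0, 0, 0, 5]; VV[1]=max(VV[1],msg_vec) then VV[1][1]++ -> VV[1]=[0, 2, 0, 5]
Event 8: LOCAL 1: VV[1][1]++ -> VV[1]=[0, 3, 0, 5]
Event 9: LOCAL 3: VV[3][3]++ -> VV[3]=[0, 0, 0, 6]
Event 10: LOCAL 3: VV[3][3]++ -> VV[3]=[0, 0, 0, 7]
Event 1 stamp: [0, 0, 0, 1]
Event 2 stamp: [0, 0, 0, 2]
[0, 0, 0, 1] <= [0, 0, 0, 2]? True
[0, 0, 0, 2] <= [0, 0, 0, 1]? False
Relation: before

Answer: before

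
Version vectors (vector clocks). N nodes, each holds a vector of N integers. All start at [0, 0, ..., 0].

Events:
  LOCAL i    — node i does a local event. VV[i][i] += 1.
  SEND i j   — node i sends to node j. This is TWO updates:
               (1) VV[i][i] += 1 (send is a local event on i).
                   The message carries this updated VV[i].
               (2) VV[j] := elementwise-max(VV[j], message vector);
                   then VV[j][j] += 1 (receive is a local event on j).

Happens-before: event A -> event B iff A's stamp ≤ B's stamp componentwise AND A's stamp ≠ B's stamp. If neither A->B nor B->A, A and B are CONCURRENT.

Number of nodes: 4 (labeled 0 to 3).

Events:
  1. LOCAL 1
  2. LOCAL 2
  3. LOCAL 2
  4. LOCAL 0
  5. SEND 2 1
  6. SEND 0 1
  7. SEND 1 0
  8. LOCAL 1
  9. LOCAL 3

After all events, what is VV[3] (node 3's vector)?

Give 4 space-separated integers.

Initial: VV[0]=[0, 0, 0, 0]
Initial: VV[1]=[0, 0, 0, 0]
Initial: VV[2]=[0, 0, 0, 0]
Initial: VV[3]=[0, 0, 0, 0]
Event 1: LOCAL 1: VV[1][1]++ -> VV[1]=[0, 1, 0, 0]
Event 2: LOCAL 2: VV[2][2]++ -> VV[2]=[0, 0, 1, 0]
Event 3: LOCAL 2: VV[2][2]++ -> VV[2]=[0, 0, 2, 0]
Event 4: LOCAL 0: VV[0][0]++ -> VV[0]=[1, 0, 0, 0]
Event 5: SEND 2->1: VV[2][2]++ -> VV[2]=[0, 0, 3, 0], msg_vec=[0, 0, 3, 0]; VV[1]=max(VV[1],msg_vec) then VV[1][1]++ -> VV[1]=[0, 2, 3, 0]
Event 6: SEND 0->1: VV[0][0]++ -> VV[0]=[2, 0, 0, 0], msg_vec=[2, 0, 0, 0]; VV[1]=max(VV[1],msg_vec) then VV[1][1]++ -> VV[1]=[2, 3, 3, 0]
Event 7: SEND 1->0: VV[1][1]++ -> VV[1]=[2, 4, 3, 0], msg_vec=[2, 4, 3, 0]; VV[0]=max(VV[0],msg_vec) then VV[0][0]++ -> VV[0]=[3, 4, 3, 0]
Event 8: LOCAL 1: VV[1][1]++ -> VV[1]=[2, 5, 3, 0]
Event 9: LOCAL 3: VV[3][3]++ -> VV[3]=[0, 0, 0, 1]
Final vectors: VV[0]=[3, 4, 3, 0]; VV[1]=[2, 5, 3, 0]; VV[2]=[0, 0, 3, 0]; VV[3]=[0, 0, 0, 1]

Answer: 0 0 0 1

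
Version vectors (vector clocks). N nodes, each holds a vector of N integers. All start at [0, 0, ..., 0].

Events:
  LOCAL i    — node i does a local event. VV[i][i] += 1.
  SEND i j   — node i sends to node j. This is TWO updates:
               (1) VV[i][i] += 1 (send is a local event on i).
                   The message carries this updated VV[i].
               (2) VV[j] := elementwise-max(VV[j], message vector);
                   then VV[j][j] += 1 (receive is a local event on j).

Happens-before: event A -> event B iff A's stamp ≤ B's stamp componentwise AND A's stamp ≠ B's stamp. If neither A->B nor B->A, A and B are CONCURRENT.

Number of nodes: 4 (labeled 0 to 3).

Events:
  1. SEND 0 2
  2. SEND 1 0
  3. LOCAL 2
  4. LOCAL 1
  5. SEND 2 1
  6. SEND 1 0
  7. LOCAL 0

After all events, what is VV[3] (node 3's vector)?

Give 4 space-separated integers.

Initial: VV[0]=[0, 0, 0, 0]
Initial: VV[1]=[0, 0, 0, 0]
Initial: VV[2]=[0, 0, 0, 0]
Initial: VV[3]=[0, 0, 0, 0]
Event 1: SEND 0->2: VV[0][0]++ -> VV[0]=[1, 0, 0, 0], msg_vec=[1, 0, 0, 0]; VV[2]=max(VV[2],msg_vec) then VV[2][2]++ -> VV[2]=[1, 0, 1, 0]
Event 2: SEND 1->0: VV[1][1]++ -> VV[1]=[0, 1, 0, 0], msg_vec=[0, 1, 0, 0]; VV[0]=max(VV[0],msg_vec) then VV[0][0]++ -> VV[0]=[2, 1, 0, 0]
Event 3: LOCAL 2: VV[2][2]++ -> VV[2]=[1, 0, 2, 0]
Event 4: LOCAL 1: VV[1][1]++ -> VV[1]=[0, 2, 0, 0]
Event 5: SEND 2->1: VV[2][2]++ -> VV[2]=[1, 0, 3, 0], msg_vec=[1, 0, 3, 0]; VV[1]=max(VV[1],msg_vec) then VV[1][1]++ -> VV[1]=[1, 3, 3, 0]
Event 6: SEND 1->0: VV[1][1]++ -> VV[1]=[1, 4, 3, 0], msg_vec=[1, 4, 3, 0]; VV[0]=max(VV[0],msg_vec) then VV[0][0]++ -> VV[0]=[3, 4, 3, 0]
Event 7: LOCAL 0: VV[0][0]++ -> VV[0]=[4, 4, 3, 0]
Final vectors: VV[0]=[4, 4, 3, 0]; VV[1]=[1, 4, 3, 0]; VV[2]=[1, 0, 3, 0]; VV[3]=[0, 0, 0, 0]

Answer: 0 0 0 0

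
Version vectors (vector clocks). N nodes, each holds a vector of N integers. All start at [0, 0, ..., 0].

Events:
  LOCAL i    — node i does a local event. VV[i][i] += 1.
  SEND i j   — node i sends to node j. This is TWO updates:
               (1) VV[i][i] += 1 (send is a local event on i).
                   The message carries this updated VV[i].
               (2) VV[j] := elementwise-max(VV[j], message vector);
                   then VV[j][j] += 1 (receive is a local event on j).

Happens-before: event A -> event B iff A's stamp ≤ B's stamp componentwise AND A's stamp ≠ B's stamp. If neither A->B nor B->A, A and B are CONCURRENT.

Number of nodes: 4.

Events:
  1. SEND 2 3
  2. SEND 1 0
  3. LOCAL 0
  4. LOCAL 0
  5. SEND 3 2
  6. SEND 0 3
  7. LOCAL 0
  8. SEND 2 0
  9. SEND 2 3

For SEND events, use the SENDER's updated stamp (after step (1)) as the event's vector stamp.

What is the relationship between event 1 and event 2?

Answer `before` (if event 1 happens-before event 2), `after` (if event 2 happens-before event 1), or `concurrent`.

Answer: concurrent

Derivation:
Initial: VV[0]=[0, 0, 0, 0]
Initial: VV[1]=[0, 0, 0, 0]
Initial: VV[2]=[0, 0, 0, 0]
Initial: VV[3]=[0, 0, 0, 0]
Event 1: SEND 2->3: VV[2][2]++ -> VV[2]=[0, 0, 1, 0], msg_vec=[0, 0, 1, 0]; VV[3]=max(VV[3],msg_vec) then VV[3][3]++ -> VV[3]=[0, 0, 1, 1]
Event 2: SEND 1->0: VV[1][1]++ -> VV[1]=[0, 1, 0, 0], msg_vec=[0, 1, 0, 0]; VV[0]=max(VV[0],msg_vec) then VV[0][0]++ -> VV[0]=[1, 1, 0, 0]
Event 3: LOCAL 0: VV[0][0]++ -> VV[0]=[2, 1, 0, 0]
Event 4: LOCAL 0: VV[0][0]++ -> VV[0]=[3, 1, 0, 0]
Event 5: SEND 3->2: VV[3][3]++ -> VV[3]=[0, 0, 1, 2], msg_vec=[0, 0, 1, 2]; VV[2]=max(VV[2],msg_vec) then VV[2][2]++ -> VV[2]=[0, 0, 2, 2]
Event 6: SEND 0->3: VV[0][0]++ -> VV[0]=[4, 1, 0, 0], msg_vec=[4, 1, 0, 0]; VV[3]=max(VV[3],msg_vec) then VV[3][3]++ -> VV[3]=[4, 1, 1, 3]
Event 7: LOCAL 0: VV[0][0]++ -> VV[0]=[5, 1, 0, 0]
Event 8: SEND 2->0: VV[2][2]++ -> VV[2]=[0, 0, 3, 2], msg_vec=[0, 0, 3, 2]; VV[0]=max(VV[0],msg_vec) then VV[0][0]++ -> VV[0]=[6, 1, 3, 2]
Event 9: SEND 2->3: VV[2][2]++ -> VV[2]=[0, 0, 4, 2], msg_vec=[0, 0, 4, 2]; VV[3]=max(VV[3],msg_vec) then VV[3][3]++ -> VV[3]=[4, 1, 4, 4]
Event 1 stamp: [0, 0, 1, 0]
Event 2 stamp: [0, 1, 0, 0]
[0, 0, 1, 0] <= [0, 1, 0, 0]? False
[0, 1, 0, 0] <= [0, 0, 1, 0]? False
Relation: concurrent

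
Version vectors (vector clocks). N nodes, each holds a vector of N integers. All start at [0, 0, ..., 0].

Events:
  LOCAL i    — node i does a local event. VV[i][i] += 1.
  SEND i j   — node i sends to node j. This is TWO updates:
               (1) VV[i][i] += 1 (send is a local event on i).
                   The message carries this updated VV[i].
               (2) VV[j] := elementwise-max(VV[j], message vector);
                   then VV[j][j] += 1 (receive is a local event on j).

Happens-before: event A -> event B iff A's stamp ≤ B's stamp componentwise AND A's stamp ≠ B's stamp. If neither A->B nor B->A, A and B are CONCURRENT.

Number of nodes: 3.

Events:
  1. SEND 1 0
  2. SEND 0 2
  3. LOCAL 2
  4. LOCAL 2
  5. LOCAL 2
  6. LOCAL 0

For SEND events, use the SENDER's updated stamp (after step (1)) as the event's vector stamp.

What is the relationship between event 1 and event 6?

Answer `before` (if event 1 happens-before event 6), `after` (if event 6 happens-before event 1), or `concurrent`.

Initial: VV[0]=[0, 0, 0]
Initial: VV[1]=[0, 0, 0]
Initial: VV[2]=[0, 0, 0]
Event 1: SEND 1->0: VV[1][1]++ -> VV[1]=[0, 1, 0], msg_vec=[0, 1, 0]; VV[0]=max(VV[0],msg_vec) then VV[0][0]++ -> VV[0]=[1, 1, 0]
Event 2: SEND 0->2: VV[0][0]++ -> VV[0]=[2, 1, 0], msg_vec=[2, 1, 0]; VV[2]=max(VV[2],msg_vec) then VV[2][2]++ -> VV[2]=[2, 1, 1]
Event 3: LOCAL 2: VV[2][2]++ -> VV[2]=[2, 1, 2]
Event 4: LOCAL 2: VV[2][2]++ -> VV[2]=[2, 1, 3]
Event 5: LOCAL 2: VV[2][2]++ -> VV[2]=[2, 1, 4]
Event 6: LOCAL 0: VV[0][0]++ -> VV[0]=[3, 1, 0]
Event 1 stamp: [0, 1, 0]
Event 6 stamp: [3, 1, 0]
[0, 1, 0] <= [3, 1, 0]? True
[3, 1, 0] <= [0, 1, 0]? False
Relation: before

Answer: before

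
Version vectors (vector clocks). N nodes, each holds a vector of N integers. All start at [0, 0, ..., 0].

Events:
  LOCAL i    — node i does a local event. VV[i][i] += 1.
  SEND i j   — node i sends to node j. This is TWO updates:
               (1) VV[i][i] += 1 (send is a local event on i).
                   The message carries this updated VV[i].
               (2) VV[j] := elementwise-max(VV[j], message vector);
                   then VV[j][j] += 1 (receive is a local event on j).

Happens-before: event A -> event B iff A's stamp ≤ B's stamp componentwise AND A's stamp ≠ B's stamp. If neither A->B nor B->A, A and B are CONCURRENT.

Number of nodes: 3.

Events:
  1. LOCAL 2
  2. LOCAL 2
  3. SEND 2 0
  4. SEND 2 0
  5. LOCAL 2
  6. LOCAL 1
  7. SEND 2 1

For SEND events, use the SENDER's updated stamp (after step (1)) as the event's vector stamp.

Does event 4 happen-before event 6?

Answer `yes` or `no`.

Initial: VV[0]=[0, 0, 0]
Initial: VV[1]=[0, 0, 0]
Initial: VV[2]=[0, 0, 0]
Event 1: LOCAL 2: VV[2][2]++ -> VV[2]=[0, 0, 1]
Event 2: LOCAL 2: VV[2][2]++ -> VV[2]=[0, 0, 2]
Event 3: SEND 2->0: VV[2][2]++ -> VV[2]=[0, 0, 3], msg_vec=[0, 0, 3]; VV[0]=max(VV[0],msg_vec) then VV[0][0]++ -> VV[0]=[1, 0, 3]
Event 4: SEND 2->0: VV[2][2]++ -> VV[2]=[0, 0, 4], msg_vec=[0, 0, 4]; VV[0]=max(VV[0],msg_vec) then VV[0][0]++ -> VV[0]=[2, 0, 4]
Event 5: LOCAL 2: VV[2][2]++ -> VV[2]=[0, 0, 5]
Event 6: LOCAL 1: VV[1][1]++ -> VV[1]=[0, 1, 0]
Event 7: SEND 2->1: VV[2][2]++ -> VV[2]=[0, 0, 6], msg_vec=[0, 0, 6]; VV[1]=max(VV[1],msg_vec) then VV[1][1]++ -> VV[1]=[0, 2, 6]
Event 4 stamp: [0, 0, 4]
Event 6 stamp: [0, 1, 0]
[0, 0, 4] <= [0, 1, 0]? False. Equal? False. Happens-before: False

Answer: no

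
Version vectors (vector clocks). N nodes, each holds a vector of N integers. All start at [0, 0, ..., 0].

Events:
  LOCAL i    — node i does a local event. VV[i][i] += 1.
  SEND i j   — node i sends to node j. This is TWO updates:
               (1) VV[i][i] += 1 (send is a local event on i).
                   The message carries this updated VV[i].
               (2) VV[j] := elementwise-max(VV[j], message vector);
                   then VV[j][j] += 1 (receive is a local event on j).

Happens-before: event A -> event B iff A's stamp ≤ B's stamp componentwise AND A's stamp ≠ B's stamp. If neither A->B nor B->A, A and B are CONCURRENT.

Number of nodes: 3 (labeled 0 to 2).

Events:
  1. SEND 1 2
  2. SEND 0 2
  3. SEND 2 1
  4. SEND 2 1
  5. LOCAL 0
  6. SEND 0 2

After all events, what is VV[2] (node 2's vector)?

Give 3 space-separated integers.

Initial: VV[0]=[0, 0, 0]
Initial: VV[1]=[0, 0, 0]
Initial: VV[2]=[0, 0, 0]
Event 1: SEND 1->2: VV[1][1]++ -> VV[1]=[0, 1, 0], msg_vec=[0, 1, 0]; VV[2]=max(VV[2],msg_vec) then VV[2][2]++ -> VV[2]=[0, 1, 1]
Event 2: SEND 0->2: VV[0][0]++ -> VV[0]=[1, 0, 0], msg_vec=[1, 0, 0]; VV[2]=max(VV[2],msg_vec) then VV[2][2]++ -> VV[2]=[1, 1, 2]
Event 3: SEND 2->1: VV[2][2]++ -> VV[2]=[1, 1, 3], msg_vec=[1, 1, 3]; VV[1]=max(VV[1],msg_vec) then VV[1][1]++ -> VV[1]=[1, 2, 3]
Event 4: SEND 2->1: VV[2][2]++ -> VV[2]=[1, 1, 4], msg_vec=[1, 1, 4]; VV[1]=max(VV[1],msg_vec) then VV[1][1]++ -> VV[1]=[1, 3, 4]
Event 5: LOCAL 0: VV[0][0]++ -> VV[0]=[2, 0, 0]
Event 6: SEND 0->2: VV[0][0]++ -> VV[0]=[3, 0, 0], msg_vec=[3, 0, 0]; VV[2]=max(VV[2],msg_vec) then VV[2][2]++ -> VV[2]=[3, 1, 5]
Final vectors: VV[0]=[3, 0, 0]; VV[1]=[1, 3, 4]; VV[2]=[3, 1, 5]

Answer: 3 1 5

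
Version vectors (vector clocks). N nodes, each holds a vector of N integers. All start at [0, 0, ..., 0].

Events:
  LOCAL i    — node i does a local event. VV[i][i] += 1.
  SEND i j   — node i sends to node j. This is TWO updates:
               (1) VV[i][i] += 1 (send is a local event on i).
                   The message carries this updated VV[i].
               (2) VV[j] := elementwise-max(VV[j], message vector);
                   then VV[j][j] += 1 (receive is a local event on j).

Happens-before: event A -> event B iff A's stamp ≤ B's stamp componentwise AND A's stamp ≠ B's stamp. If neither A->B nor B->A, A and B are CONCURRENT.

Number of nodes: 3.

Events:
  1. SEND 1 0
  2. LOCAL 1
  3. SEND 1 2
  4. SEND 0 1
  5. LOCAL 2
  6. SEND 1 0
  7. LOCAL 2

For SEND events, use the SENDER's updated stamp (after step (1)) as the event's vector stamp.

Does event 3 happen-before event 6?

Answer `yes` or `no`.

Answer: yes

Derivation:
Initial: VV[0]=[0, 0, 0]
Initial: VV[1]=[0, 0, 0]
Initial: VV[2]=[0, 0, 0]
Event 1: SEND 1->0: VV[1][1]++ -> VV[1]=[0, 1, 0], msg_vec=[0, 1, 0]; VV[0]=max(VV[0],msg_vec) then VV[0][0]++ -> VV[0]=[1, 1, 0]
Event 2: LOCAL 1: VV[1][1]++ -> VV[1]=[0, 2, 0]
Event 3: SEND 1->2: VV[1][1]++ -> VV[1]=[0, 3, 0], msg_vec=[0, 3, 0]; VV[2]=max(VV[2],msg_vec) then VV[2][2]++ -> VV[2]=[0, 3, 1]
Event 4: SEND 0->1: VV[0][0]++ -> VV[0]=[2, 1, 0], msg_vec=[2, 1, 0]; VV[1]=max(VV[1],msg_vec) then VV[1][1]++ -> VV[1]=[2, 4, 0]
Event 5: LOCAL 2: VV[2][2]++ -> VV[2]=[0, 3, 2]
Event 6: SEND 1->0: VV[1][1]++ -> VV[1]=[2, 5, 0], msg_vec=[2, 5, 0]; VV[0]=max(VV[0],msg_vec) then VV[0][0]++ -> VV[0]=[3, 5, 0]
Event 7: LOCAL 2: VV[2][2]++ -> VV[2]=[0, 3, 3]
Event 3 stamp: [0, 3, 0]
Event 6 stamp: [2, 5, 0]
[0, 3, 0] <= [2, 5, 0]? True. Equal? False. Happens-before: True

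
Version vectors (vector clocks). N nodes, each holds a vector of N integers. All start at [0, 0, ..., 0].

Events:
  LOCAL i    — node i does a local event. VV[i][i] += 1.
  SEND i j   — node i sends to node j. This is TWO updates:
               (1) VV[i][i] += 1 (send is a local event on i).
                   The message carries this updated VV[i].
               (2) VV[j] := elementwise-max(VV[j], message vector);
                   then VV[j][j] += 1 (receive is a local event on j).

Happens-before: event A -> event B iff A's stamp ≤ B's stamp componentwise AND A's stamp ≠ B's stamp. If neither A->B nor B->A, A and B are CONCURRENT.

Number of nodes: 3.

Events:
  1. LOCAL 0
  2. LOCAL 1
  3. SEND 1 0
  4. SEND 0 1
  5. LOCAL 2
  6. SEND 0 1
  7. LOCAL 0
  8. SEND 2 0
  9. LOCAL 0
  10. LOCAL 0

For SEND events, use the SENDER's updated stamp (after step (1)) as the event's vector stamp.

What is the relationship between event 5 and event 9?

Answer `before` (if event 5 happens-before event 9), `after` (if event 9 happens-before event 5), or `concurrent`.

Initial: VV[0]=[0, 0, 0]
Initial: VV[1]=[0, 0, 0]
Initial: VV[2]=[0, 0, 0]
Event 1: LOCAL 0: VV[0][0]++ -> VV[0]=[1, 0, 0]
Event 2: LOCAL 1: VV[1][1]++ -> VV[1]=[0, 1, 0]
Event 3: SEND 1->0: VV[1][1]++ -> VV[1]=[0, 2, 0], msg_vec=[0, 2, 0]; VV[0]=max(VV[0],msg_vec) then VV[0][0]++ -> VV[0]=[2, 2, 0]
Event 4: SEND 0->1: VV[0][0]++ -> VV[0]=[3, 2, 0], msg_vec=[3, 2, 0]; VV[1]=max(VV[1],msg_vec) then VV[1][1]++ -> VV[1]=[3, 3, 0]
Event 5: LOCAL 2: VV[2][2]++ -> VV[2]=[0, 0, 1]
Event 6: SEND 0->1: VV[0][0]++ -> VV[0]=[4, 2, 0], msg_vec=[4, 2, 0]; VV[1]=max(VV[1],msg_vec) then VV[1][1]++ -> VV[1]=[4, 4, 0]
Event 7: LOCAL 0: VV[0][0]++ -> VV[0]=[5, 2, 0]
Event 8: SEND 2->0: VV[2][2]++ -> VV[2]=[0, 0, 2], msg_vec=[0, 0, 2]; VV[0]=max(VV[0],msg_vec) then VV[0][0]++ -> VV[0]=[6, 2, 2]
Event 9: LOCAL 0: VV[0][0]++ -> VV[0]=[7, 2, 2]
Event 10: LOCAL 0: VV[0][0]++ -> VV[0]=[8, 2, 2]
Event 5 stamp: [0, 0, 1]
Event 9 stamp: [7, 2, 2]
[0, 0, 1] <= [7, 2, 2]? True
[7, 2, 2] <= [0, 0, 1]? False
Relation: before

Answer: before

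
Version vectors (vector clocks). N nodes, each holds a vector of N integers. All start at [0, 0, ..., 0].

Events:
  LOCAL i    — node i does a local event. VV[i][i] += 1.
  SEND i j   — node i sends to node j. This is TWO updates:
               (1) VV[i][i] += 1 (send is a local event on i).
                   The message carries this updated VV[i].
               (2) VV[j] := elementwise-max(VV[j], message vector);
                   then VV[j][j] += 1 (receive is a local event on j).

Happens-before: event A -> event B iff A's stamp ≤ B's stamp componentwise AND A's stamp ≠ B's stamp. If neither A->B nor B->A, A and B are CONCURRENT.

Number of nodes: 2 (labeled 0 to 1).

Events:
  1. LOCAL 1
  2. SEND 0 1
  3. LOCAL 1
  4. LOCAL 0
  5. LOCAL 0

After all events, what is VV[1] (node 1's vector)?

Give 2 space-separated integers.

Initial: VV[0]=[0, 0]
Initial: VV[1]=[0, 0]
Event 1: LOCAL 1: VV[1][1]++ -> VV[1]=[0, 1]
Event 2: SEND 0->1: VV[0][0]++ -> VV[0]=[1, 0], msg_vec=[1, 0]; VV[1]=max(VV[1],msg_vec) then VV[1][1]++ -> VV[1]=[1, 2]
Event 3: LOCAL 1: VV[1][1]++ -> VV[1]=[1, 3]
Event 4: LOCAL 0: VV[0][0]++ -> VV[0]=[2, 0]
Event 5: LOCAL 0: VV[0][0]++ -> VV[0]=[3, 0]
Final vectors: VV[0]=[3, 0]; VV[1]=[1, 3]

Answer: 1 3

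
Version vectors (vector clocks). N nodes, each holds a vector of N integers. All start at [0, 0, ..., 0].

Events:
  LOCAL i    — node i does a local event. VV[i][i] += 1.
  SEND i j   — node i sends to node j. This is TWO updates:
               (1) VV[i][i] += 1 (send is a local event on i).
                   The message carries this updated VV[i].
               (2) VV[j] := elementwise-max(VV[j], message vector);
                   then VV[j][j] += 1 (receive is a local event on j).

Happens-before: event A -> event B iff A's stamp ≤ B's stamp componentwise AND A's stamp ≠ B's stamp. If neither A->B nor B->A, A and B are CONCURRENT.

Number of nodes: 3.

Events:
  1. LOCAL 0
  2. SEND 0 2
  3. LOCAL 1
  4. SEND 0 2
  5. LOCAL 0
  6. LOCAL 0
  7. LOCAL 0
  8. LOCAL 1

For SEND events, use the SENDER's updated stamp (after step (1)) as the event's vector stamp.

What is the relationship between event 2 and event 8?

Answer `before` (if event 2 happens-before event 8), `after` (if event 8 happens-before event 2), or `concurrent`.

Initial: VV[0]=[0, 0, 0]
Initial: VV[1]=[0, 0, 0]
Initial: VV[2]=[0, 0, 0]
Event 1: LOCAL 0: VV[0][0]++ -> VV[0]=[1, 0, 0]
Event 2: SEND 0->2: VV[0][0]++ -> VV[0]=[2, 0, 0], msg_vec=[2, 0, 0]; VV[2]=max(VV[2],msg_vec) then VV[2][2]++ -> VV[2]=[2, 0, 1]
Event 3: LOCAL 1: VV[1][1]++ -> VV[1]=[0, 1, 0]
Event 4: SEND 0->2: VV[0][0]++ -> VV[0]=[3, 0, 0], msg_vec=[3, 0, 0]; VV[2]=max(VV[2],msg_vec) then VV[2][2]++ -> VV[2]=[3, 0, 2]
Event 5: LOCAL 0: VV[0][0]++ -> VV[0]=[4, 0, 0]
Event 6: LOCAL 0: VV[0][0]++ -> VV[0]=[5, 0, 0]
Event 7: LOCAL 0: VV[0][0]++ -> VV[0]=[6, 0, 0]
Event 8: LOCAL 1: VV[1][1]++ -> VV[1]=[0, 2, 0]
Event 2 stamp: [2, 0, 0]
Event 8 stamp: [0, 2, 0]
[2, 0, 0] <= [0, 2, 0]? False
[0, 2, 0] <= [2, 0, 0]? False
Relation: concurrent

Answer: concurrent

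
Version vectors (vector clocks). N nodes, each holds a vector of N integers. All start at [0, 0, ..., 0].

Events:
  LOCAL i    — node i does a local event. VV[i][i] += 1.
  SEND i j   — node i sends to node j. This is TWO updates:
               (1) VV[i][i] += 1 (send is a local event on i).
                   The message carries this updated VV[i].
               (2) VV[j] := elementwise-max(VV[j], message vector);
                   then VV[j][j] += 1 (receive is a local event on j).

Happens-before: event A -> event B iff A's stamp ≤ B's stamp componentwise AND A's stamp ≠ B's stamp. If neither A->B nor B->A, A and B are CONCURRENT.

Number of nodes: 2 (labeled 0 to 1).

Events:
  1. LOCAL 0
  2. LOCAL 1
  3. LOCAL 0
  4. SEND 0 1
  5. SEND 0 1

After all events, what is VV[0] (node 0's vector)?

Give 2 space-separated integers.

Initial: VV[0]=[0, 0]
Initial: VV[1]=[0, 0]
Event 1: LOCAL 0: VV[0][0]++ -> VV[0]=[1, 0]
Event 2: LOCAL 1: VV[1][1]++ -> VV[1]=[0, 1]
Event 3: LOCAL 0: VV[0][0]++ -> VV[0]=[2, 0]
Event 4: SEND 0->1: VV[0][0]++ -> VV[0]=[3, 0], msg_vec=[3, 0]; VV[1]=max(VV[1],msg_vec) then VV[1][1]++ -> VV[1]=[3, 2]
Event 5: SEND 0->1: VV[0][0]++ -> VV[0]=[4, 0], msg_vec=[4, 0]; VV[1]=max(VV[1],msg_vec) then VV[1][1]++ -> VV[1]=[4, 3]
Final vectors: VV[0]=[4, 0]; VV[1]=[4, 3]

Answer: 4 0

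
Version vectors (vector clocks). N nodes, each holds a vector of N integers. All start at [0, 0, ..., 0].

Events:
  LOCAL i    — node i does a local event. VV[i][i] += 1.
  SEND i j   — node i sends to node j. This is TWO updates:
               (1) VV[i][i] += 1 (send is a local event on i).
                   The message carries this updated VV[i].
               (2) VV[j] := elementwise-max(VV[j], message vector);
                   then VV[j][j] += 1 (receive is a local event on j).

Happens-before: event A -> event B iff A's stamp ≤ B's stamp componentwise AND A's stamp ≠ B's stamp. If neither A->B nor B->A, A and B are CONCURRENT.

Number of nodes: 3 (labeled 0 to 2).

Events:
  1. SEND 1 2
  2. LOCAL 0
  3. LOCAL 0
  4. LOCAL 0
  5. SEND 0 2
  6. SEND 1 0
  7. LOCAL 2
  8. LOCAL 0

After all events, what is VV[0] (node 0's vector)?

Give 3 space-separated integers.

Answer: 6 2 0

Derivation:
Initial: VV[0]=[0, 0, 0]
Initial: VV[1]=[0, 0, 0]
Initial: VV[2]=[0, 0, 0]
Event 1: SEND 1->2: VV[1][1]++ -> VV[1]=[0, 1, 0], msg_vec=[0, 1, 0]; VV[2]=max(VV[2],msg_vec) then VV[2][2]++ -> VV[2]=[0, 1, 1]
Event 2: LOCAL 0: VV[0][0]++ -> VV[0]=[1, 0, 0]
Event 3: LOCAL 0: VV[0][0]++ -> VV[0]=[2, 0, 0]
Event 4: LOCAL 0: VV[0][0]++ -> VV[0]=[3, 0, 0]
Event 5: SEND 0->2: VV[0][0]++ -> VV[0]=[4, 0, 0], msg_vec=[4, 0, 0]; VV[2]=max(VV[2],msg_vec) then VV[2][2]++ -> VV[2]=[4, 1, 2]
Event 6: SEND 1->0: VV[1][1]++ -> VV[1]=[0, 2, 0], msg_vec=[0, 2, 0]; VV[0]=max(VV[0],msg_vec) then VV[0][0]++ -> VV[0]=[5, 2, 0]
Event 7: LOCAL 2: VV[2][2]++ -> VV[2]=[4, 1, 3]
Event 8: LOCAL 0: VV[0][0]++ -> VV[0]=[6, 2, 0]
Final vectors: VV[0]=[6, 2, 0]; VV[1]=[0, 2, 0]; VV[2]=[4, 1, 3]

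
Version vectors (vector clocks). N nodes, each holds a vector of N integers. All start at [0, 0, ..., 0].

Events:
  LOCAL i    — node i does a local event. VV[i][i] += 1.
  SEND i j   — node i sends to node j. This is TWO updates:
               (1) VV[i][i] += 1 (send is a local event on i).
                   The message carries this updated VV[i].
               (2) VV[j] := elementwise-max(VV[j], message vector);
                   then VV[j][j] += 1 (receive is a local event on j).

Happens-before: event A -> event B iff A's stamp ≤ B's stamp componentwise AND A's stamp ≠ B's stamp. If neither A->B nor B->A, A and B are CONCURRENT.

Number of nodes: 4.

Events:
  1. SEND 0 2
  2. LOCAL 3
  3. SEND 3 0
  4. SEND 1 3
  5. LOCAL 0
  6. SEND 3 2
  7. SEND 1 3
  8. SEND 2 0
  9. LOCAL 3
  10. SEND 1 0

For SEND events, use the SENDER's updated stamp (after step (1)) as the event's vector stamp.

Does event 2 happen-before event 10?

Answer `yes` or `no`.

Answer: no

Derivation:
Initial: VV[0]=[0, 0, 0, 0]
Initial: VV[1]=[0, 0, 0, 0]
Initial: VV[2]=[0, 0, 0, 0]
Initial: VV[3]=[0, 0, 0, 0]
Event 1: SEND 0->2: VV[0][0]++ -> VV[0]=[1, 0, 0, 0], msg_vec=[1, 0, 0, 0]; VV[2]=max(VV[2],msg_vec) then VV[2][2]++ -> VV[2]=[1, 0, 1, 0]
Event 2: LOCAL 3: VV[3][3]++ -> VV[3]=[0, 0, 0, 1]
Event 3: SEND 3->0: VV[3][3]++ -> VV[3]=[0, 0, 0, 2], msg_vec=[0, 0, 0, 2]; VV[0]=max(VV[0],msg_vec) then VV[0][0]++ -> VV[0]=[2, 0, 0, 2]
Event 4: SEND 1->3: VV[1][1]++ -> VV[1]=[0, 1, 0, 0], msg_vec=[0, 1, 0, 0]; VV[3]=max(VV[3],msg_vec) then VV[3][3]++ -> VV[3]=[0, 1, 0, 3]
Event 5: LOCAL 0: VV[0][0]++ -> VV[0]=[3, 0, 0, 2]
Event 6: SEND 3->2: VV[3][3]++ -> VV[3]=[0, 1, 0, 4], msg_vec=[0, 1, 0, 4]; VV[2]=max(VV[2],msg_vec) then VV[2][2]++ -> VV[2]=[1, 1, 2, 4]
Event 7: SEND 1->3: VV[1][1]++ -> VV[1]=[0, 2, 0, 0], msg_vec=[0, 2, 0, 0]; VV[3]=max(VV[3],msg_vec) then VV[3][3]++ -> VV[3]=[0, 2, 0, 5]
Event 8: SEND 2->0: VV[2][2]++ -> VV[2]=[1, 1, 3, 4], msg_vec=[1, 1, 3, 4]; VV[0]=max(VV[0],msg_vec) then VV[0][0]++ -> VV[0]=[4, 1, 3, 4]
Event 9: LOCAL 3: VV[3][3]++ -> VV[3]=[0, 2, 0, 6]
Event 10: SEND 1->0: VV[1][1]++ -> VV[1]=[0, 3, 0, 0], msg_vec=[0, 3, 0, 0]; VV[0]=max(VV[0],msg_vec) then VV[0][0]++ -> VV[0]=[5, 3, 3, 4]
Event 2 stamp: [0, 0, 0, 1]
Event 10 stamp: [0, 3, 0, 0]
[0, 0, 0, 1] <= [0, 3, 0, 0]? False. Equal? False. Happens-before: False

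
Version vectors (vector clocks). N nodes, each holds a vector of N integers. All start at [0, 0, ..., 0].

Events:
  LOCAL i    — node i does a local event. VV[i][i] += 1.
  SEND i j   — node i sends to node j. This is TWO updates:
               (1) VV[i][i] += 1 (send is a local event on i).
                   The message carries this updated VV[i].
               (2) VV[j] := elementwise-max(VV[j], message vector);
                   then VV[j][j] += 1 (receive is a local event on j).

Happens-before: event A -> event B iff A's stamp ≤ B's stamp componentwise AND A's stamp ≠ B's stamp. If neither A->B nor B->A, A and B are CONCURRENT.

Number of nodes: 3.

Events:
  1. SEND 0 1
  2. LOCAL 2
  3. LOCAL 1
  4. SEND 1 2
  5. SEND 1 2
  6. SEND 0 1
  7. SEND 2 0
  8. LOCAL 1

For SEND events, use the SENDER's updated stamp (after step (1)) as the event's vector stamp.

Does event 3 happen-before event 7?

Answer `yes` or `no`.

Initial: VV[0]=[0, 0, 0]
Initial: VV[1]=[0, 0, 0]
Initial: VV[2]=[0, 0, 0]
Event 1: SEND 0->1: VV[0][0]++ -> VV[0]=[1, 0, 0], msg_vec=[1, 0, 0]; VV[1]=max(VV[1],msg_vec) then VV[1][1]++ -> VV[1]=[1, 1, 0]
Event 2: LOCAL 2: VV[2][2]++ -> VV[2]=[0, 0, 1]
Event 3: LOCAL 1: VV[1][1]++ -> VV[1]=[1, 2, 0]
Event 4: SEND 1->2: VV[1][1]++ -> VV[1]=[1, 3, 0], msg_vec=[1, 3, 0]; VV[2]=max(VV[2],msg_vec) then VV[2][2]++ -> VV[2]=[1, 3, 2]
Event 5: SEND 1->2: VV[1][1]++ -> VV[1]=[1, 4, 0], msg_vec=[1, 4, 0]; VV[2]=max(VV[2],msg_vec) then VV[2][2]++ -> VV[2]=[1, 4, 3]
Event 6: SEND 0->1: VV[0][0]++ -> VV[0]=[2, 0, 0], msg_vec=[2, 0, 0]; VV[1]=max(VV[1],msg_vec) then VV[1][1]++ -> VV[1]=[2, 5, 0]
Event 7: SEND 2->0: VV[2][2]++ -> VV[2]=[1, 4, 4], msg_vec=[1, 4, 4]; VV[0]=max(VV[0],msg_vec) then VV[0][0]++ -> VV[0]=[3, 4, 4]
Event 8: LOCAL 1: VV[1][1]++ -> VV[1]=[2, 6, 0]
Event 3 stamp: [1, 2, 0]
Event 7 stamp: [1, 4, 4]
[1, 2, 0] <= [1, 4, 4]? True. Equal? False. Happens-before: True

Answer: yes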